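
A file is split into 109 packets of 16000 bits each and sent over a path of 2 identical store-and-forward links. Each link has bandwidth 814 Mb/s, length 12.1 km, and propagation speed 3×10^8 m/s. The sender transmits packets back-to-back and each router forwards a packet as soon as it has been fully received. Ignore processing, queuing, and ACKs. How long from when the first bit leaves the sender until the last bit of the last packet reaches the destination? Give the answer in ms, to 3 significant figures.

Per-hop transmission t_tx = L/R = 16000/814000000 = 0.019656 ms.
Per-hop propagation t_prop = 12100/300000000 = 0.0403333 ms.
Pipeline fill: first packet needs 2·t_tx to clear all hops; remaining 108 packets each add one t_tx.
Total = (2+109-1)·t_tx + 2·t_prop = 110·0.019656 + 2·0.0403333 = 2.24 ms.

2.24 ms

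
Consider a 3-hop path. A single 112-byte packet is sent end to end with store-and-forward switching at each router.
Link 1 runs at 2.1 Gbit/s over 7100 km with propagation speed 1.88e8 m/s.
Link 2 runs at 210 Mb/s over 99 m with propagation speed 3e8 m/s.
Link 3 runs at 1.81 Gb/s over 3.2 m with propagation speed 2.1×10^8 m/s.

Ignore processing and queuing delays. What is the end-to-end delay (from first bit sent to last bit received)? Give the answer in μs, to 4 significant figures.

L = 112 × 8 = 896 bits.
Transmission delays (L/R per hop): 0.426667, 4.26667, 0.495028 μs; sum = 5.18836 μs.
Propagation delays (d/s per hop): 37766, 0.33, 0.0152381 μs; sum = 37766.3 μs.
End-to-end = 37770 μs.

37770 μs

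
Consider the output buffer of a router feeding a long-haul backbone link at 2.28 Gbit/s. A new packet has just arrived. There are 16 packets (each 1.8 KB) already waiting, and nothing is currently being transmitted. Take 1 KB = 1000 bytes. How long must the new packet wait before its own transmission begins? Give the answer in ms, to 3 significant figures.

Each queued packet: L/R = 14400/2280000000 = 0.00631579 ms.
16 queued → 0.101053 ms.
Queuing delay = 0.101 ms.

0.101 ms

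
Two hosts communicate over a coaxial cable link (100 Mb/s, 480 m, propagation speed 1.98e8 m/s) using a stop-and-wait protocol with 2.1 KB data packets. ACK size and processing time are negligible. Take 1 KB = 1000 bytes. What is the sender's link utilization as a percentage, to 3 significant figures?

t_tx = L/R = 16800/100000000 = 0.000168 s.
t_prop = 480/198000000 = 2.42424e-06 s; RTT = 4.84848e-06 s.
Cycle = t_tx + RTT = 0.000172848 s.
Utilization = t_tx / cycle = 0.000168/0.000172848 = 97.2 %.

97.2 %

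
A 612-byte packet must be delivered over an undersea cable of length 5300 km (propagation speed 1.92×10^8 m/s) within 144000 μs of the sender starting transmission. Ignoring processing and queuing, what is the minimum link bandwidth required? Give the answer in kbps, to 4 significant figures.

42.06 kbps

L = 4896 bits.
Propagation delay = 5300000 / 192000000 = 27604.2 μs.
Transmission budget = 144000 − 27604.2 = 116396 μs.
R ≥ L / t_tx = 4896 bits / 0.116396 s = 42.06 kbps.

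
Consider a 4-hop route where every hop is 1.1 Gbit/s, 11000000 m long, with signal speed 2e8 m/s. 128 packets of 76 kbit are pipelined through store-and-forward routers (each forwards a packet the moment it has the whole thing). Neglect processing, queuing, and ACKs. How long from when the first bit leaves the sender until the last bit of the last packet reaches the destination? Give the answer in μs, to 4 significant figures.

229100 μs

Per-hop transmission t_tx = L/R = 76000/1100000000 = 69.0909 μs.
Per-hop propagation t_prop = 11000000/200000000 = 55000 μs.
Pipeline fill: first packet needs 4·t_tx to clear all hops; remaining 127 packets each add one t_tx.
Total = (4+128-1)·t_tx + 4·t_prop = 131·69.0909 + 4·55000 = 229100 μs.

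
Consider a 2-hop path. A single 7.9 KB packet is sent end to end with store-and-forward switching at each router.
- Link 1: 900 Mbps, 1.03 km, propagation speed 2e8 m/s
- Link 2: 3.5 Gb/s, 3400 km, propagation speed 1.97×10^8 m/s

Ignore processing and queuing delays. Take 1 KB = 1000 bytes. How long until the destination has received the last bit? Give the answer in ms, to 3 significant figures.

17.4 ms

L = 63200 bits.
Transmission delays (L/R per hop): 0.0702222, 0.0180571 ms; sum = 0.0882794 ms.
Propagation delays (d/s per hop): 0.00515, 17.2589 ms; sum = 17.264 ms.
End-to-end = 17.4 ms.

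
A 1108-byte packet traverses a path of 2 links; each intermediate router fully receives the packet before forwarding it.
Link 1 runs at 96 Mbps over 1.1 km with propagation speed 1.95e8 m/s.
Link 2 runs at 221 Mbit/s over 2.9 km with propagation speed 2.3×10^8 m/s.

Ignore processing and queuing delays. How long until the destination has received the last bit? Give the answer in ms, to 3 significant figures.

L = 1108 × 8 = 8864 bits.
Transmission delays (L/R per hop): 0.0923333, 0.0401086 ms; sum = 0.132442 ms.
Propagation delays (d/s per hop): 0.00564103, 0.0126087 ms; sum = 0.0182497 ms.
End-to-end = 0.151 ms.

0.151 ms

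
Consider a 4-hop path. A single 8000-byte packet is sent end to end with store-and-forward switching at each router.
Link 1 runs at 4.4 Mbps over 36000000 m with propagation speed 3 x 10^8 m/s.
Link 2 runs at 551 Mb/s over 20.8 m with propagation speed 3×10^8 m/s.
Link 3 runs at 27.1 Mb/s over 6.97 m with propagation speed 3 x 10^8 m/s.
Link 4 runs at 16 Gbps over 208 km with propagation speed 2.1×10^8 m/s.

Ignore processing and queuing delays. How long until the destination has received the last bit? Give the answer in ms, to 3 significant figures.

138 ms

L = 8000 × 8 = 64000 bits.
Transmission delays (L/R per hop): 14.5455, 0.116152, 2.36162, 0.004 ms; sum = 17.0272 ms.
Propagation delays (d/s per hop): 120, 6.93333e-05, 2.32333e-05, 0.990476 ms; sum = 120.991 ms.
End-to-end = 138 ms.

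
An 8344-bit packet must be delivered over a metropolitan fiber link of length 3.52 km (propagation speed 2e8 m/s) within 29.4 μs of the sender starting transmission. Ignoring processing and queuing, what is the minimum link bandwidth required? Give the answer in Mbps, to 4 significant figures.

707.1 Mbps

Propagation delay = 3520 / 200000000 = 17.6 μs.
Transmission budget = 29.4 − 17.6 = 11.8 μs.
R ≥ L / t_tx = 8344 bits / 1.18e-05 s = 707.1 Mbps.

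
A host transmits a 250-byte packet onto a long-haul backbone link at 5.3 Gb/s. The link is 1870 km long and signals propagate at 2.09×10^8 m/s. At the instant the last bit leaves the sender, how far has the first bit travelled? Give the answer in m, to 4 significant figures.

t_tx = L/R = 2000/5300000000 = 3.77358e-07 s.
Distance = s × t_tx = 209000000 × 3.77358e-07 = 78.87 m.

78.87 m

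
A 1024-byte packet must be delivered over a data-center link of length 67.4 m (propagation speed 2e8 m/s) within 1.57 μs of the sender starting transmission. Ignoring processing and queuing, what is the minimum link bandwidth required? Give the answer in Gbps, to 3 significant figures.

L = 8192 bits.
Propagation delay = 67.4 / 200000000 = 0.337 μs.
Transmission budget = 1.57 − 0.337 = 1.233 μs.
R ≥ L / t_tx = 8192 bits / 1.233e-06 s = 6.64 Gbps.

6.64 Gbps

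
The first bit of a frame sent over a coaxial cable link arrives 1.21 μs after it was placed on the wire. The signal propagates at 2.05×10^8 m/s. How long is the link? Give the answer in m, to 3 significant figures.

d = s × t_prop = 2.05e+08 × 1.21e-06 = 248 m.

248 m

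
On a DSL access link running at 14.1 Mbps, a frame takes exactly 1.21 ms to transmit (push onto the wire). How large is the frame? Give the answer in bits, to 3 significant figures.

17100 bits

L = R × t_tx = 14100000 b/s × 0.00121 s = 17061 bits.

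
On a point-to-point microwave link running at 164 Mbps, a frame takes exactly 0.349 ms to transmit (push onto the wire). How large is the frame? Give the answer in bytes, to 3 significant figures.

7150 bytes

L = R × t_tx = 164000000 b/s × 0.000349 s = 57236 bits.
In bytes: 57236 / 8 = 7150 bytes.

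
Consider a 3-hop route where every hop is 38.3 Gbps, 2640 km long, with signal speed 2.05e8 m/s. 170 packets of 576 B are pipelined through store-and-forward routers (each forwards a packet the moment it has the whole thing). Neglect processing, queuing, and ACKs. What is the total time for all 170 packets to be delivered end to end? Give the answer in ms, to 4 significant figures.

38.65 ms

Per-hop transmission t_tx = L/R = 4608/38300000000 = 0.000120313 ms.
Per-hop propagation t_prop = 2640000/2.05e+08 = 12.878 ms.
Pipeline fill: first packet needs 3·t_tx to clear all hops; remaining 169 packets each add one t_tx.
Total = (3+170-1)·t_tx + 3·t_prop = 172·0.000120313 + 3·12.878 = 38.65 ms.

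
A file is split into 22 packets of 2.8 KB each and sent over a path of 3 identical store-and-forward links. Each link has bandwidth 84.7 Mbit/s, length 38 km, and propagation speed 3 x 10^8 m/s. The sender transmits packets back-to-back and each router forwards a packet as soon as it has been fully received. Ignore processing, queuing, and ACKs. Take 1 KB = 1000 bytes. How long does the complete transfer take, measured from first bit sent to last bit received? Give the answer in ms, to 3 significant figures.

Per-hop transmission t_tx = L/R = 22400/84700000 = 0.264463 ms.
Per-hop propagation t_prop = 38000/300000000 = 0.126667 ms.
Pipeline fill: first packet needs 3·t_tx to clear all hops; remaining 21 packets each add one t_tx.
Total = (3+22-1)·t_tx + 3·t_prop = 24·0.264463 + 3·0.126667 = 6.73 ms.

6.73 ms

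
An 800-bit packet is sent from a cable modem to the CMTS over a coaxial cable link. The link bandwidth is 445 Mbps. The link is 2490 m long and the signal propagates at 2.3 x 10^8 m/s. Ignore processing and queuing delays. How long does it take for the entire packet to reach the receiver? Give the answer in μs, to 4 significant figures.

Transmission delay = L/R = 800 / 445000000 = 1.79775 μs.
Propagation delay = d/s = 2490 m / 2.3e+08 m/s = 10.8261 μs.
Total = 12.62 μs.

12.62 μs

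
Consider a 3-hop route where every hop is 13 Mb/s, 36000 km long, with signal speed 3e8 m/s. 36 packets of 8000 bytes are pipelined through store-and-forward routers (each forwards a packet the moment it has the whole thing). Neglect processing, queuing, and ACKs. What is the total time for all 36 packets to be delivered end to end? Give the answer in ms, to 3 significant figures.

Per-hop transmission t_tx = L/R = 64000/13000000 = 4.92308 ms.
Per-hop propagation t_prop = 36000000/300000000 = 120 ms.
Pipeline fill: first packet needs 3·t_tx to clear all hops; remaining 35 packets each add one t_tx.
Total = (3+36-1)·t_tx + 3·t_prop = 38·4.92308 + 3·120 = 547 ms.

547 ms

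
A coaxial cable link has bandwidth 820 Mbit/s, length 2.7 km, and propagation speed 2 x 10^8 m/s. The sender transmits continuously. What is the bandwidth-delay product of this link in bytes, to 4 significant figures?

Propagation delay = 2700 / 200000000 = 1.35e-05 s.
BDP = R × t_prop = 820000000 × 1.35e-05 = 11070 bits.
In bytes: 11070/8 = 1384 bytes.

1384 bytes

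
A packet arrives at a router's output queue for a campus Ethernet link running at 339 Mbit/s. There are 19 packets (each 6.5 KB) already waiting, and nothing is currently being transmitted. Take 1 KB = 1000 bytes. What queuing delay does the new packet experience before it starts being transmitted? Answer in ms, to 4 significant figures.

2.914 ms

Each queued packet: L/R = 52000/339000000 = 0.153392 ms.
19 queued → 2.91445 ms.
Queuing delay = 2.914 ms.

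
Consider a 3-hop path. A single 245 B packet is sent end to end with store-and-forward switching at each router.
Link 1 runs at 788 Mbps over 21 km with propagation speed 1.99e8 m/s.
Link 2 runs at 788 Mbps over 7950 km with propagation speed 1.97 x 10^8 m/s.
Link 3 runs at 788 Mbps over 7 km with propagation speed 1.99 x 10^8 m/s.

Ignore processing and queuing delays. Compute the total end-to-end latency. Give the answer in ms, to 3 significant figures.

L = 245 × 8 = 1960 bits.
Transmission delay per hop = L/R = 1960/788000000 = 0.00248731 ms; 3 hops → 0.00746193 ms.
Propagation delays (d/s per hop): 0.105528, 40.3553, 0.0351759 ms; sum = 40.496 ms.
End-to-end = 40.5 ms.

40.5 ms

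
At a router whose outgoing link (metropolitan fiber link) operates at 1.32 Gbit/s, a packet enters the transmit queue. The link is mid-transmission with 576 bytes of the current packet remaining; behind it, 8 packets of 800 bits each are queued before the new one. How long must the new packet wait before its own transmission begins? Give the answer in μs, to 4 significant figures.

Each queued packet: L/R = 800/1320000000 = 0.606061 μs.
8 queued → 4.84848 μs.
Plus remaining 4608 bits of current packet: 3.49091 μs.
Queuing delay = 8.339 μs.

8.339 μs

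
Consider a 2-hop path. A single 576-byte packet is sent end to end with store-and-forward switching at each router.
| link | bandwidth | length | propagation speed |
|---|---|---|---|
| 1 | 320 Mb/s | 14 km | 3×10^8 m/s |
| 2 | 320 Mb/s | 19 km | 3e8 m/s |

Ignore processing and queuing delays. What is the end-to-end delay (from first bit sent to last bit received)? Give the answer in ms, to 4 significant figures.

0.1388 ms

L = 576 × 8 = 4608 bits.
Transmission delay per hop = L/R = 4608/320000000 = 0.0144 ms; 2 hops → 0.0288 ms.
Propagation delays (d/s per hop): 0.0466667, 0.0633333 ms; sum = 0.11 ms.
End-to-end = 0.1388 ms.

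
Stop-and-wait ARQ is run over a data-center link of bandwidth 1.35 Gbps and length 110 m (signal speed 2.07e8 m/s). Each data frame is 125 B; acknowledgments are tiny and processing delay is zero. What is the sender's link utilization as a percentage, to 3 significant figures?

t_tx = L/R = 1000/1350000000 = 7.40741e-07 s.
t_prop = 110/2.07e+08 = 5.31401e-07 s; RTT = 1.0628e-06 s.
Cycle = t_tx + RTT = 1.80354e-06 s.
Utilization = t_tx / cycle = 7.40741e-07/1.80354e-06 = 41.1 %.

41.1 %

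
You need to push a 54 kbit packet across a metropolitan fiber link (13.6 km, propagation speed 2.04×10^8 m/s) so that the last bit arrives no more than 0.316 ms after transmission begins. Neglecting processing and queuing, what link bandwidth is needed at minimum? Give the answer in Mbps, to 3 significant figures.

217 Mbps

Propagation delay = 13600 / 204000000 = 0.0666667 ms.
Transmission budget = 0.316 − 0.0666667 = 0.249333 ms.
R ≥ L / t_tx = 54000 bits / 0.000249333 s = 217 Mbps.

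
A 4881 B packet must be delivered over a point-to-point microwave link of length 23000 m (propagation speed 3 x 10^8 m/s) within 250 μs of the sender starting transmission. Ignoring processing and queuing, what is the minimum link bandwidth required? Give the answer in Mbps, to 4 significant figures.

L = 39048 bits.
Propagation delay = 23000 / 300000000 = 76.6667 μs.
Transmission budget = 250 − 76.6667 = 173.333 μs.
R ≥ L / t_tx = 39048 bits / 0.000173333 s = 225.3 Mbps.

225.3 Mbps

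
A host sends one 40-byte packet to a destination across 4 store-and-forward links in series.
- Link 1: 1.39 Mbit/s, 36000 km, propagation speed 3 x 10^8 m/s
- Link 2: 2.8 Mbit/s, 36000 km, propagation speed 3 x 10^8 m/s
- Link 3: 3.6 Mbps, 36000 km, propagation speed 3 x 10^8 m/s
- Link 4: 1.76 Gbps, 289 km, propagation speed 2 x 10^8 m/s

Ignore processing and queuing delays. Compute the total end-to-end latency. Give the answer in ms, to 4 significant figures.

L = 40 × 8 = 320 bits.
Transmission delays (L/R per hop): 0.230216, 0.114286, 0.0888889, 0.000181818 ms; sum = 0.433572 ms.
Propagation delays (d/s per hop): 120, 120, 120, 1.445 ms; sum = 361.445 ms.
End-to-end = 361.9 ms.

361.9 ms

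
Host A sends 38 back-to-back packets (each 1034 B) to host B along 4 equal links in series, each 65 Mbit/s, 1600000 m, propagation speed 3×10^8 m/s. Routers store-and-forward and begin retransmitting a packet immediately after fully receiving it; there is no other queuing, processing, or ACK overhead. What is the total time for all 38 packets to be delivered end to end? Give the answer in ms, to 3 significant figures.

Per-hop transmission t_tx = L/R = 8272/65000000 = 0.127262 ms.
Per-hop propagation t_prop = 1600000/300000000 = 5.33333 ms.
Pipeline fill: first packet needs 4·t_tx to clear all hops; remaining 37 packets each add one t_tx.
Total = (4+38-1)·t_tx + 4·t_prop = 41·0.127262 + 4·5.33333 = 26.6 ms.

26.6 ms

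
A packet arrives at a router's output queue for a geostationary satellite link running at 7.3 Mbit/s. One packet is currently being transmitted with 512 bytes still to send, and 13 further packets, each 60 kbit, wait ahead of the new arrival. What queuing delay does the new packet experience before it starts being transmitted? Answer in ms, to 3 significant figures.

Each queued packet: L/R = 60000/7300000 = 8.21918 ms.
13 queued → 106.849 ms.
Plus remaining 4096 bits of current packet: 0.561096 ms.
Queuing delay = 107 ms.

107 ms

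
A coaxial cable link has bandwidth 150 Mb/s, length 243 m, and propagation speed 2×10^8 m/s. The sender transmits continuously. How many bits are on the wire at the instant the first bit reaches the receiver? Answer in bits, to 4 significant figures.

Propagation delay = 243 / 200000000 = 1.215e-06 s.
BDP = R × t_prop = 150000000 × 1.215e-06 = 182.25 bits.

182.3 bits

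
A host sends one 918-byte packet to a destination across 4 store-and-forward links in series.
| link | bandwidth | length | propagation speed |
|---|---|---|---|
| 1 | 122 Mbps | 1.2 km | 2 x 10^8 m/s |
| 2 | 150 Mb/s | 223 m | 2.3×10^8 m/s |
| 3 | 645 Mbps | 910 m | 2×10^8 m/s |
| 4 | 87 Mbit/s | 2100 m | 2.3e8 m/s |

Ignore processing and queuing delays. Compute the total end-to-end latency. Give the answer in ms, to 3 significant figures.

0.226 ms

L = 918 × 8 = 7344 bits.
Transmission delays (L/R per hop): 0.0601967, 0.04896, 0.011386, 0.0844138 ms; sum = 0.204957 ms.
Propagation delays (d/s per hop): 0.006, 0.000969565, 0.00455, 0.00913043 ms; sum = 0.02065 ms.
End-to-end = 0.226 ms.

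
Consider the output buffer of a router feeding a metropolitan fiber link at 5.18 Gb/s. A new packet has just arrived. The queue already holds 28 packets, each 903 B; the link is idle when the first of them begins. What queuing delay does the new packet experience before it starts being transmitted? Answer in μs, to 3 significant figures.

Each queued packet: L/R = 7224/5180000000 = 1.39459 μs.
28 queued → 39.0486 μs.
Queuing delay = 39.0 μs.

39.0 μs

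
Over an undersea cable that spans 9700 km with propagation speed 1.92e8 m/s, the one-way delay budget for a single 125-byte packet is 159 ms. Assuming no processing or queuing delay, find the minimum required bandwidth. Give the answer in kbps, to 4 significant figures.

L = 1000 bits.
Propagation delay = 9700000 / 192000000 = 50.5208 ms.
Transmission budget = 159 − 50.5208 = 108.479 ms.
R ≥ L / t_tx = 1000 bits / 0.108479 s = 9.218 kbps.

9.218 kbps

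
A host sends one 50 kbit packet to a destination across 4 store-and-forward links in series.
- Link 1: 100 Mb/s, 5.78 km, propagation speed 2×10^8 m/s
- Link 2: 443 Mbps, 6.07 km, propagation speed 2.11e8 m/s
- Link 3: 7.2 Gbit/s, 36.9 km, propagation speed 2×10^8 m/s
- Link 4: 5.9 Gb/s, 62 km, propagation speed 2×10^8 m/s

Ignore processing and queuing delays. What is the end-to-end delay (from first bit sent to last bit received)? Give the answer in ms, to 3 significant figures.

L = 50000 bits.
Transmission delays (L/R per hop): 0.5, 0.112867, 0.00694444, 0.00847458 ms; sum = 0.628286 ms.
Propagation delays (d/s per hop): 0.0289, 0.0287678, 0.1845, 0.31 ms; sum = 0.552168 ms.
End-to-end = 1.18 ms.

1.18 ms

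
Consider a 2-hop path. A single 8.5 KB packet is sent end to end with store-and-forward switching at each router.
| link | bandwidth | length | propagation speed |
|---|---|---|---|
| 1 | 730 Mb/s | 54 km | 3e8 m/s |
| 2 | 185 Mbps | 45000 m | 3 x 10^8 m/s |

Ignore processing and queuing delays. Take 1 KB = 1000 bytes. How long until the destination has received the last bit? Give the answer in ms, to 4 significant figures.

0.7907 ms

L = 68000 bits.
Transmission delays (L/R per hop): 0.0931507, 0.367568 ms; sum = 0.460718 ms.
Propagation delays (d/s per hop): 0.18, 0.15 ms; sum = 0.33 ms.
End-to-end = 0.7907 ms.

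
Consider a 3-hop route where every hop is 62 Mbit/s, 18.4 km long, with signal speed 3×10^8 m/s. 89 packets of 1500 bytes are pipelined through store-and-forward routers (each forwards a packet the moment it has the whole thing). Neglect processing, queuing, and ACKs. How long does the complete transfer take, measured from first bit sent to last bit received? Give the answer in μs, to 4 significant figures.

Per-hop transmission t_tx = L/R = 12000/62000000 = 193.548 μs.
Per-hop propagation t_prop = 18400/300000000 = 61.3333 μs.
Pipeline fill: first packet needs 3·t_tx to clear all hops; remaining 88 packets each add one t_tx.
Total = (3+89-1)·t_tx + 3·t_prop = 91·193.548 + 3·61.3333 = 17800 μs.

17800 μs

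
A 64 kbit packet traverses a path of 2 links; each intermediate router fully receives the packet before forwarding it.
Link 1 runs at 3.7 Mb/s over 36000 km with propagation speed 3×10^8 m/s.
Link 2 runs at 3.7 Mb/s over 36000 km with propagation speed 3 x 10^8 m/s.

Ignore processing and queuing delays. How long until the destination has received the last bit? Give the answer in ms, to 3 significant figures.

275 ms

L = 64000 bits.
Transmission delay per hop = L/R = 64000/3700000 = 17.2973 ms; 2 hops → 34.5946 ms.
Propagation delays (d/s per hop): 120, 120 ms; sum = 240 ms.
End-to-end = 275 ms.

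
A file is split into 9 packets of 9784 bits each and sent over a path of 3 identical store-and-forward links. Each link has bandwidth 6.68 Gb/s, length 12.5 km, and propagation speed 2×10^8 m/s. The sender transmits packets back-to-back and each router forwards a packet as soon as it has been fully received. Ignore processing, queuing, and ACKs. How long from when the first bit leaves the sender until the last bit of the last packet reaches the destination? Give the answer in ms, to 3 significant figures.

0.204 ms

Per-hop transmission t_tx = L/R = 9784/6680000000 = 0.00146467 ms.
Per-hop propagation t_prop = 12500/200000000 = 0.0625 ms.
Pipeline fill: first packet needs 3·t_tx to clear all hops; remaining 8 packets each add one t_tx.
Total = (3+9-1)·t_tx + 3·t_prop = 11·0.00146467 + 3·0.0625 = 0.204 ms.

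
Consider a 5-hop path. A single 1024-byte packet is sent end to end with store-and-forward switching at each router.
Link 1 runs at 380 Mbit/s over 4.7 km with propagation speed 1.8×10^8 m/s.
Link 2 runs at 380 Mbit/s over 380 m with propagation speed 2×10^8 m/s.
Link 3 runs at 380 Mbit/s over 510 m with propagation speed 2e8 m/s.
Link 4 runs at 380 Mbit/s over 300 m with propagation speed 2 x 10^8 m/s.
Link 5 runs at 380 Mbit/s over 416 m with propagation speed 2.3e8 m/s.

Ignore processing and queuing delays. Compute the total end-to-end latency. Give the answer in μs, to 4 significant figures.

141.7 μs

L = 1024 × 8 = 8192 bits.
Transmission delay per hop = L/R = 8192/380000000 = 21.5579 μs; 5 hops → 107.789 μs.
Propagation delays (d/s per hop): 26.1111, 1.9, 2.55, 1.5, 1.8087 μs; sum = 33.8698 μs.
End-to-end = 141.7 μs.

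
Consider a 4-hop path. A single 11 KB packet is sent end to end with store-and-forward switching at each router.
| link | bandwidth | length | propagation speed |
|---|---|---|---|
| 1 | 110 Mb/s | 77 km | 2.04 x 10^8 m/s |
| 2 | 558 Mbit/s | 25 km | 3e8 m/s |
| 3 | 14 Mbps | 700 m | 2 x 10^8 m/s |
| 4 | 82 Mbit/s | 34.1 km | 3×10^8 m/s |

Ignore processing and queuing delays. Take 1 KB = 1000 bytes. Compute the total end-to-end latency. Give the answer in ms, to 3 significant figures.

L = 88000 bits.
Transmission delays (L/R per hop): 0.8, 0.157706, 6.28571, 1.07317 ms; sum = 8.31659 ms.
Propagation delays (d/s per hop): 0.377451, 0.0833333, 0.0035, 0.113667 ms; sum = 0.577951 ms.
End-to-end = 8.89 ms.

8.89 ms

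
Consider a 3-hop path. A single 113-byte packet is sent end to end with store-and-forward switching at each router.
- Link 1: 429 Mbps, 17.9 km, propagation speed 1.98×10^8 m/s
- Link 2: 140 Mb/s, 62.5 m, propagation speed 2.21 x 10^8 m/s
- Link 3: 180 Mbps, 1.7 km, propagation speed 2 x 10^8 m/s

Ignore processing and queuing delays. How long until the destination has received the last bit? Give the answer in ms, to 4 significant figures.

L = 113 × 8 = 904 bits.
Transmission delays (L/R per hop): 0.00210723, 0.00645714, 0.00502222 ms; sum = 0.0135866 ms.
Propagation delays (d/s per hop): 0.090404, 0.000282805, 0.0085 ms; sum = 0.0991868 ms.
End-to-end = 0.1128 ms.

0.1128 ms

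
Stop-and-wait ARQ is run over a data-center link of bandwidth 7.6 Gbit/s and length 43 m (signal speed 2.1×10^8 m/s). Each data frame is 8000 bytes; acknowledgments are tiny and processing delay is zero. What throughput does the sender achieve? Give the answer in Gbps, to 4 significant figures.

t_tx = L/R = 64000/7600000000 = 8.42105e-06 s.
t_prop = 43/210000000 = 2.04762e-07 s; RTT = 4.09524e-07 s.
Cycle = t_tx + RTT = 8.83058e-06 s.
Throughput = L / cycle = 64000 / 8.83058e-06 = 7.248 Gbps.

7.248 Gbps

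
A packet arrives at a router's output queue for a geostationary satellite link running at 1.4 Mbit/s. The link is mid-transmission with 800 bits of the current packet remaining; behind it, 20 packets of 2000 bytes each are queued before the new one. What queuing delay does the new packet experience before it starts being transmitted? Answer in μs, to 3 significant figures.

Each queued packet: L/R = 16000/1400000 = 11428.6 μs.
20 queued → 228571 μs.
Plus remaining 800 bits of current packet: 571.429 μs.
Queuing delay = 229000 μs.

229000 μs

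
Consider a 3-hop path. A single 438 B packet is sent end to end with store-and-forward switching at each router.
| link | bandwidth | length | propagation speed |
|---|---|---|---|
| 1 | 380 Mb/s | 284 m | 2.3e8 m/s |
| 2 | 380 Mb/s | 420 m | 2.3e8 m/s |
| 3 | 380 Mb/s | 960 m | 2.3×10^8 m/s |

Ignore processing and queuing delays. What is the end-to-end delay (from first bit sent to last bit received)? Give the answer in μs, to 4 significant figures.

L = 438 × 8 = 3504 bits.
Transmission delay per hop = L/R = 3504/380000000 = 9.22105 μs; 3 hops → 27.6632 μs.
Propagation delays (d/s per hop): 1.23478, 1.82609, 4.17391 μs; sum = 7.23478 μs.
End-to-end = 34.90 μs.

34.90 μs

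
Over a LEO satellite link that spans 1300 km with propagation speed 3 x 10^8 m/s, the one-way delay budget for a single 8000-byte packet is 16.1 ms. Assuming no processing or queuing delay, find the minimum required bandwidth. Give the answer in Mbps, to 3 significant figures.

5.44 Mbps

L = 64000 bits.
Propagation delay = 1300000 / 300000000 = 4.33333 ms.
Transmission budget = 16.1 − 4.33333 = 11.7667 ms.
R ≥ L / t_tx = 64000 bits / 0.0117667 s = 5.44 Mbps.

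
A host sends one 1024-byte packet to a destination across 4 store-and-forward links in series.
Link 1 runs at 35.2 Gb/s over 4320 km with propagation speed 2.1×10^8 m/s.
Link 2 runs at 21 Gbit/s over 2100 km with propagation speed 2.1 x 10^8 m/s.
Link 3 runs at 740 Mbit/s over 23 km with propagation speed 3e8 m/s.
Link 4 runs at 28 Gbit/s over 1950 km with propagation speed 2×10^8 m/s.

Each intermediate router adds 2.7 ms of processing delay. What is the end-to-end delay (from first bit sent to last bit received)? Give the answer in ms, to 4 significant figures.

L = 1024 × 8 = 8192 bits.
Transmission delays (L/R per hop): 0.000232727, 0.000390095, 0.0110703, 0.000292571 ms; sum = 0.0119857 ms.
Propagation delays (d/s per hop): 20.5714, 10, 0.0766667, 9.75 ms; sum = 40.3981 ms.
Processing at 3 router(s): 3 × 2.7 ms = 8.1 ms.
End-to-end = 48.51 ms.

48.51 ms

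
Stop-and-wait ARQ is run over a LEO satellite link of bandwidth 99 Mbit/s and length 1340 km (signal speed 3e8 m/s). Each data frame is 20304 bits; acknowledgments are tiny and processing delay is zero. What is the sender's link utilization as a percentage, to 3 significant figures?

2.24 %

t_tx = L/R = 20304/99000000 = 0.000205091 s.
t_prop = 1340000/300000000 = 0.00446667 s; RTT = 0.00893333 s.
Cycle = t_tx + RTT = 0.00913842 s.
Utilization = t_tx / cycle = 0.000205091/0.00913842 = 2.24 %.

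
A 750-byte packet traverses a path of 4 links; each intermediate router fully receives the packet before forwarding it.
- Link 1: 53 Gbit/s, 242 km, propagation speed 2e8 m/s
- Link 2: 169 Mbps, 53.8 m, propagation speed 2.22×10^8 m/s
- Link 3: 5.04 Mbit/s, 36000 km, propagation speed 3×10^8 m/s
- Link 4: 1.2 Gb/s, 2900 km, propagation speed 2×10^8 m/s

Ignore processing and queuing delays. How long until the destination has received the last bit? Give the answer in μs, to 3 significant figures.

L = 750 × 8 = 6000 bits.
Transmission delays (L/R per hop): 0.113208, 35.503, 1190.48, 5 μs; sum = 1231.09 μs.
Propagation delays (d/s per hop): 1210, 0.242342, 120000, 14500 μs; sum = 135710 μs.
End-to-end = 137000 μs.

137000 μs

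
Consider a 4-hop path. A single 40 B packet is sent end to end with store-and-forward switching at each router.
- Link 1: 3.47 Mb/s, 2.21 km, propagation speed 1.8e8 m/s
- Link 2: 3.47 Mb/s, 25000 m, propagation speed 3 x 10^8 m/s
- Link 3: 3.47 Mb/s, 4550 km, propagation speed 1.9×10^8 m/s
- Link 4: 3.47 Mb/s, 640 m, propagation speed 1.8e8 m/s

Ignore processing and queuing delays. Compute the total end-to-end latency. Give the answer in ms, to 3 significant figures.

L = 40 × 8 = 320 bits.
Transmission delay per hop = L/R = 320/3470000 = 0.092219 ms; 4 hops → 0.368876 ms.
Propagation delays (d/s per hop): 0.0122778, 0.0833333, 23.9474, 0.00355556 ms; sum = 24.0465 ms.
End-to-end = 24.4 ms.

24.4 ms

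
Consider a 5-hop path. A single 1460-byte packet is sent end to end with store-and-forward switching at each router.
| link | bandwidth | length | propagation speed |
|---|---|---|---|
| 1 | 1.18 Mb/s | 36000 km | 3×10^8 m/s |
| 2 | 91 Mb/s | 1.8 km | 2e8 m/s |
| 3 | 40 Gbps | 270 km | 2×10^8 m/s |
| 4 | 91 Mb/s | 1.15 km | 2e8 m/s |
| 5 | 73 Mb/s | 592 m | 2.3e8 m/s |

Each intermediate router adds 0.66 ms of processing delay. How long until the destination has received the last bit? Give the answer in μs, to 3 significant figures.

134000 μs

L = 1460 × 8 = 11680 bits.
Transmission delays (L/R per hop): 9898.31, 128.352, 0.292, 128.352, 160 μs; sum = 10315.3 μs.
Propagation delays (d/s per hop): 120000, 9, 1350, 5.75, 2.57391 μs; sum = 121367 μs.
Processing at 4 router(s): 4 × 0.66 ms = 2640 μs.
End-to-end = 134000 μs.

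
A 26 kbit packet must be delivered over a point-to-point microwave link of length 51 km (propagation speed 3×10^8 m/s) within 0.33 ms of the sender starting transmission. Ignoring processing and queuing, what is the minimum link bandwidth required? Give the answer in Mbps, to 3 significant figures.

Propagation delay = 51000 / 300000000 = 0.17 ms.
Transmission budget = 0.33 − 0.17 = 0.16 ms.
R ≥ L / t_tx = 26000 bits / 0.00016 s = 163 Mbps.

163 Mbps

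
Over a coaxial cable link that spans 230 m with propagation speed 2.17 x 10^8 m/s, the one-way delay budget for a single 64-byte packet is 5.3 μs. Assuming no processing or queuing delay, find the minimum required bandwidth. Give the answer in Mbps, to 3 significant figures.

121 Mbps

L = 512 bits.
Propagation delay = 230 / 217000000 = 1.05991 μs.
Transmission budget = 5.3 − 1.05991 = 4.24009 μs.
R ≥ L / t_tx = 512 bits / 4.24009e-06 s = 121 Mbps.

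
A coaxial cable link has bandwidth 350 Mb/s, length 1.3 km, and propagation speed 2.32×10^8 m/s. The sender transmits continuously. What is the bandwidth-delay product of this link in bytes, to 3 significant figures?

Propagation delay = 1300 / 2.32e+08 = 5.60345e-06 s.
BDP = R × t_prop = 350000000 × 5.60345e-06 = 1961.21 bits.
In bytes: 1961.21/8 = 245 bytes.

245 bytes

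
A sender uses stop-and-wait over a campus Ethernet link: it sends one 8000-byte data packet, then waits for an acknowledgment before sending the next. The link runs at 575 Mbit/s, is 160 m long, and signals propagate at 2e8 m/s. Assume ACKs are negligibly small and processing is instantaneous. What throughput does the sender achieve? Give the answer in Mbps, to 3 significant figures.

567 Mbps

t_tx = L/R = 64000/575000000 = 0.000111304 s.
t_prop = 160/200000000 = 8e-07 s; RTT = 1.6e-06 s.
Cycle = t_tx + RTT = 0.000112904 s.
Throughput = L / cycle = 64000 / 0.000112904 = 567 Mbps.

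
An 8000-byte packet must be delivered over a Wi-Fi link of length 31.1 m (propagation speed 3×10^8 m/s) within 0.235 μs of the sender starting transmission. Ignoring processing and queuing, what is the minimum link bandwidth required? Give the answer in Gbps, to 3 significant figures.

487 Gbps

L = 64000 bits.
Propagation delay = 31.1 / 300000000 = 0.103667 μs.
Transmission budget = 0.235 − 0.103667 = 0.131333 μs.
R ≥ L / t_tx = 64000 bits / 1.31333e-07 s = 487 Gbps.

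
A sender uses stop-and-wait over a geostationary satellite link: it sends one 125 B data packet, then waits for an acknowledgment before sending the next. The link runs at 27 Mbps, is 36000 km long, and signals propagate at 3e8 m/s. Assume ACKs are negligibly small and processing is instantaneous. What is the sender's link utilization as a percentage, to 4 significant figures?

0.01543 %

t_tx = L/R = 1000/27000000 = 3.7037e-05 s.
t_prop = 36000000/300000000 = 0.12 s; RTT = 0.24 s.
Cycle = t_tx + RTT = 0.240037 s.
Utilization = t_tx / cycle = 3.7037e-05/0.240037 = 0.01543 %.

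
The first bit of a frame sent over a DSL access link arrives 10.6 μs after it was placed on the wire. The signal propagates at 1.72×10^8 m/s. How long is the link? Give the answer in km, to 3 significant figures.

1.82 km

d = s × t_prop = 172000000 × 1.06e-05 = 1.82 km.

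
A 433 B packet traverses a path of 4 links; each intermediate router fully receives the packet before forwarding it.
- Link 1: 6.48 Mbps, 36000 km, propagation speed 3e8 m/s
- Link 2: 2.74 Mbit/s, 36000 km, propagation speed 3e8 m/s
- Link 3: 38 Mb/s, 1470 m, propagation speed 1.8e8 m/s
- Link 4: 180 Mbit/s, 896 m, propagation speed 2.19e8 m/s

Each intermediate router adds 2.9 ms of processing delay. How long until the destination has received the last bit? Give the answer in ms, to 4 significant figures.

250.6 ms

L = 433 × 8 = 3464 bits.
Transmission delays (L/R per hop): 0.534568, 1.26423, 0.0911579, 0.0192444 ms; sum = 1.9092 ms.
Propagation delays (d/s per hop): 120, 120, 0.00816667, 0.00409132 ms; sum = 240.012 ms.
Processing at 3 router(s): 3 × 2.9 ms = 8.7 ms.
End-to-end = 250.6 ms.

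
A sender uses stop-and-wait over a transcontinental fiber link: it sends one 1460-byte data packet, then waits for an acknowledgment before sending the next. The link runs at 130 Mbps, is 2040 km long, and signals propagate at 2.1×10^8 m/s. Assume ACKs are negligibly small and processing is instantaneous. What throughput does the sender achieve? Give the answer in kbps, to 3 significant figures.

598 kbps

t_tx = L/R = 11680/130000000 = 8.98462e-05 s.
t_prop = 2040000/210000000 = 0.00971429 s; RTT = 0.0194286 s.
Cycle = t_tx + RTT = 0.0195184 s.
Throughput = L / cycle = 11680 / 0.0195184 = 598 kbps.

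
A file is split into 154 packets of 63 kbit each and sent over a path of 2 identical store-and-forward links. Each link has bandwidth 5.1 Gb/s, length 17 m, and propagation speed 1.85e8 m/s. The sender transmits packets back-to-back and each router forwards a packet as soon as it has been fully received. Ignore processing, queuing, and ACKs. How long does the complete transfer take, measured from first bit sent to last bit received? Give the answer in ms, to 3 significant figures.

Per-hop transmission t_tx = L/R = 63000/5100000000 = 0.0123529 ms.
Per-hop propagation t_prop = 17/185000000 = 9.18919e-05 ms.
Pipeline fill: first packet needs 2·t_tx to clear all hops; remaining 153 packets each add one t_tx.
Total = (2+154-1)·t_tx + 2·t_prop = 155·0.0123529 + 2·9.18919e-05 = 1.91 ms.

1.91 ms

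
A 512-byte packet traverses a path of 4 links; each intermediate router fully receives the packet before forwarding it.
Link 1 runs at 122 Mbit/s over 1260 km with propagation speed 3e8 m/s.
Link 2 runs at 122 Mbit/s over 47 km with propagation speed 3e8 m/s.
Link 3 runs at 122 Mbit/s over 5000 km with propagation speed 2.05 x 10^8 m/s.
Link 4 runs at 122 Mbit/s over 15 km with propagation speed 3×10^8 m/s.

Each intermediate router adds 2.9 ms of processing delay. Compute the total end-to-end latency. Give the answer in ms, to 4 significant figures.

37.63 ms

L = 512 × 8 = 4096 bits.
Transmission delay per hop = L/R = 4096/122000000 = 0.0335738 ms; 4 hops → 0.134295 ms.
Propagation delays (d/s per hop): 4.2, 0.156667, 24.3902, 0.05 ms; sum = 28.7969 ms.
Processing at 3 router(s): 3 × 2.9 ms = 8.7 ms.
End-to-end = 37.63 ms.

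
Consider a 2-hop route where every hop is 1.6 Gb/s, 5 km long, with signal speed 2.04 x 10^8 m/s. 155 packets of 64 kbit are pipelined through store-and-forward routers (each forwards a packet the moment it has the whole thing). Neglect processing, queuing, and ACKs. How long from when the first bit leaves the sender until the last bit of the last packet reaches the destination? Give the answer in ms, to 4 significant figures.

6.289 ms

Per-hop transmission t_tx = L/R = 64000/1600000000 = 0.04 ms.
Per-hop propagation t_prop = 5000/204000000 = 0.0245098 ms.
Pipeline fill: first packet needs 2·t_tx to clear all hops; remaining 154 packets each add one t_tx.
Total = (2+155-1)·t_tx + 2·t_prop = 156·0.04 + 2·0.0245098 = 6.289 ms.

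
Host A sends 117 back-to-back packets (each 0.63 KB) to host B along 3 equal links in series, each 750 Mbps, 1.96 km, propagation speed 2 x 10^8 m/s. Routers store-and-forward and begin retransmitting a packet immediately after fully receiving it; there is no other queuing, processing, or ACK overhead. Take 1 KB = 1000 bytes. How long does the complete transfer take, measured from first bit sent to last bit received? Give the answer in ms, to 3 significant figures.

Per-hop transmission t_tx = L/R = 5040/750000000 = 0.00672 ms.
Per-hop propagation t_prop = 1960/200000000 = 0.0098 ms.
Pipeline fill: first packet needs 3·t_tx to clear all hops; remaining 116 packets each add one t_tx.
Total = (3+117-1)·t_tx + 3·t_prop = 119·0.00672 + 3·0.0098 = 0.829 ms.

0.829 ms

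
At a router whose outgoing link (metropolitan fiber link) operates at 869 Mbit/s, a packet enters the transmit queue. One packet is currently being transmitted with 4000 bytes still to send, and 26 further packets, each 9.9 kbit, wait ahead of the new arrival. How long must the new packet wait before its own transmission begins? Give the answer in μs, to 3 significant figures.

Each queued packet: L/R = 9900/869000000 = 11.3924 μs.
26 queued → 296.203 μs.
Plus remaining 32000 bits of current packet: 36.8239 μs.
Queuing delay = 333 μs.

333 μs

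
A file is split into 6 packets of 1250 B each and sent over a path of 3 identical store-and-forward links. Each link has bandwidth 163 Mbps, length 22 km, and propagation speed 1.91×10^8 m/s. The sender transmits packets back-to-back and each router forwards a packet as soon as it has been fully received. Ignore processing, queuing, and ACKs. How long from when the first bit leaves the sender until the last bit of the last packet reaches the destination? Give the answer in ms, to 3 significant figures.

0.836 ms

Per-hop transmission t_tx = L/R = 10000/163000000 = 0.0613497 ms.
Per-hop propagation t_prop = 22000/191000000 = 0.115183 ms.
Pipeline fill: first packet needs 3·t_tx to clear all hops; remaining 5 packets each add one t_tx.
Total = (3+6-1)·t_tx + 3·t_prop = 8·0.0613497 + 3·0.115183 = 0.836 ms.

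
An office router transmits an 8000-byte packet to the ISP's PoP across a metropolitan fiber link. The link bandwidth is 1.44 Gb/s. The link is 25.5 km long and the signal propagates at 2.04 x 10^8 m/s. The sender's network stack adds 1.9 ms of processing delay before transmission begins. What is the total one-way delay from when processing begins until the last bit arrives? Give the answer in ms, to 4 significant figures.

2.069 ms

L = 8000 × 8 = 64000 bits.
Transmission delay = L/R = 64000 / 1440000000 = 0.0444444 ms.
Propagation delay = d/s = 25500 m / 204000000 m/s = 0.125 ms.
Plus processing delay 1.9 ms = 1.9 ms.
Total = 2.069 ms.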